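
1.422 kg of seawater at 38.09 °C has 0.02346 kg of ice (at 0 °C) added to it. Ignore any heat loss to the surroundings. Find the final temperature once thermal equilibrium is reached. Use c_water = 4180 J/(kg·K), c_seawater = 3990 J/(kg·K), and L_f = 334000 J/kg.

T_f ≈ 36.1 °C

Taking heat into each body as positive, Σ m c ΔT = 0:
latent heat to melt: 0.02346×334000 = 7835.6; warm the meltwater: 98.06 T; seawater: 5673.8(T − 38.09)
5771.8 T = 216114 − 7835.6 = 208279
T ≈ 36.09 °C. Since T > 0 °C, the all-ice-melts assumption holds.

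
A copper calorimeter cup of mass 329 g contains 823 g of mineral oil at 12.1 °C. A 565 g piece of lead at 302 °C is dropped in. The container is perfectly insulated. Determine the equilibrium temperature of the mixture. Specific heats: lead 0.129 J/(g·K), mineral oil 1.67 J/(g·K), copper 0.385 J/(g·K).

Net heat exchanged in the isolated system is zero:
565×0.129×(T − 302) + 823×1.67×(T − 12.1) + 329×0.385×(T − 12.1) = 0
72.89(T − 302) + 1374.4(T − 12.1) + 126.67(T − 12.1) = 0
1574 T = 40174
T ≈ 25.52 °C

T_f ≈ 25.5 °C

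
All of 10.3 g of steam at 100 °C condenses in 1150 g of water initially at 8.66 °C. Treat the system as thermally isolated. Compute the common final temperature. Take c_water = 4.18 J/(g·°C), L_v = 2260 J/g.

T_f ≈ 14.3 °C

Let T be the final temperature. ΣQ_i = 0:
steam→water at 100 °C releases m L_v = 10.3·2260 = 23278; condensed water 100 °C→T: 43.05(T − 100); water warms: 1150·4.18·(T − 8.66) = 4807(T − 8.66)
4850.1 T = 23278 + 4305.4 + 41629 = 69212
T ≈ 14.27 °C, under the boiling point, so the assumption holds.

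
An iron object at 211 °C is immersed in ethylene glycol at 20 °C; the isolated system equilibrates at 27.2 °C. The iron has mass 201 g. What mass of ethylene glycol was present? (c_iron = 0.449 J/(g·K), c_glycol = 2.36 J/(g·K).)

m ≈ 976 g

Heat lost by the iron = heat gained by the glycol:
201×0.449×(211 − 27.2) = m×2.36×(27.2 − 20)
16.99 m = 16588  ⇒  m ≈ 976.2 g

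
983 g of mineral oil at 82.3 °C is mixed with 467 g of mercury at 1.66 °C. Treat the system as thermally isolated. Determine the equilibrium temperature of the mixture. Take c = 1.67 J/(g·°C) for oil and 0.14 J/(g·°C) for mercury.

Heat lost by the oil equals heat gained by the mercury:
983·1.67·(82.3 − T) = 467·0.14·(T − 1.66)
1641.6(82.3 − T) = 65.38(T − 1.66)
1707 T = 135213  ⇒  T ≈ 79.21 °C

T_f ≈ 79.2 °C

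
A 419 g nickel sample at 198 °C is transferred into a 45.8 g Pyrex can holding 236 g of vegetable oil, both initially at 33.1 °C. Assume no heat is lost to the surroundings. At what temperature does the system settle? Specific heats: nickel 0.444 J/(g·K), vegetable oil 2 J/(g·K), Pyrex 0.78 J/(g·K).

T_f ≈ 77.3 °C

T_f is the heat-capacity-weighted average of the initial temperatures:
T_f = (186.04*198 + 472*33.1 + 35.72*33.1) / (186.04 + 472 + 35.72)
    = 53641 / 693.76 ≈ 77.32 °C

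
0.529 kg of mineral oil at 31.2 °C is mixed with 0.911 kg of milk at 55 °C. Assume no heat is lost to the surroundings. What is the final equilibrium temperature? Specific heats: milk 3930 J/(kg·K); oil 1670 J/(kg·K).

T_f ≈ 50.3 °C

Energy conservation, ΣQ = 0:
0.911×3930×(T − 55) + 0.529×1670×(T − 31.2) = 0
3580.2(T − 55) + 883.43(T − 31.2) = 0
(3580.2 + 883.43) T = 3580.2×55 + 883.43×31.2
T = 224476/4463.7 ≈ 50.29 °C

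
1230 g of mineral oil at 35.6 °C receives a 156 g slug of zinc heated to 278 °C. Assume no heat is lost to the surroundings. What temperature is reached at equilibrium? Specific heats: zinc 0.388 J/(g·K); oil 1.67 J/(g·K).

T_f ≈ 42.5 °C

|Q_zinc| = |Q_oil|:
156·0.388·(278 − T) = 1230·1.67·(T − 35.6)
60.53(278 − T) = 2054.1(T − 35.6)
2114.6 T = 89953  ⇒  T ≈ 42.54 °C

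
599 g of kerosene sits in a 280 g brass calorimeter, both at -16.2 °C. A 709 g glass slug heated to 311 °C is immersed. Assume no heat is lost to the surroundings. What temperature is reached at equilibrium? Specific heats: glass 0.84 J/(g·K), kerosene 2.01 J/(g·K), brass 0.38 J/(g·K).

T_f ≈ 86.0 °C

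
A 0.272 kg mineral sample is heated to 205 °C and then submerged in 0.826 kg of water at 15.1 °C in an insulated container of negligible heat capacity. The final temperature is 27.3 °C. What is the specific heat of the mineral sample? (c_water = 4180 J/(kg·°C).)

Net heat exchanged in the isolated system is zero:
0.272·c·(27.3 − 205) + 0.826·4180·(27.3 − 15.1) = 0
-48.33 c = -42123
c = -42123/-48.33 ≈ 871.5 J/(kg·°C)

c ≈ 871 J/(kg·°C)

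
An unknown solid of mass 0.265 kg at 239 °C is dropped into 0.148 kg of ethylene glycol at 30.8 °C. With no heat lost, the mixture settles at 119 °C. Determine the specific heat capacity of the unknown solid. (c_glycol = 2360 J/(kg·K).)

c ≈ 969 J/(kg·K)

Heat lost by the unknown solid = heat gained by the glycol:
0.265×c×(239 − 119) = 0.148×2360×(119 − 30.8)
31.8 c = 30806  ⇒  c ≈ 968.8 J/(kg·K)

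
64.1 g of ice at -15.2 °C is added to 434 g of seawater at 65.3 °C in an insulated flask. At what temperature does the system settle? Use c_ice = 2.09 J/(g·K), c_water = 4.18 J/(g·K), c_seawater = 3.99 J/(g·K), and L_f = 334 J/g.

T_f ≈ 44.8 °C

Heat gained plus heat lost sum to zero:
warm ice to 0 °C: 64.1×2.09×(0 − (-15.2)) = 2036.3
  fusion: m_ice L_f = 64.1×334 = 21409
  warm the meltwater: 267.94 T
  seawater: 1731.7(T − 65.3)
1999.6 T = 113077 − 23446 = 89632
T ≈ 44.82 °C. Since T > 0 °C, the all-ice-melts assumption holds.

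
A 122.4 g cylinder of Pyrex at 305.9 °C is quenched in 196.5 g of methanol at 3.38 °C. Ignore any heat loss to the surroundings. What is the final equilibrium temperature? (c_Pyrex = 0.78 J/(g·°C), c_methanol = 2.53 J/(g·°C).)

T_f = Σ m_i c_i T_i / Σ m_i c_i:
T_f = (95.47*305.9 + 497.14*3.38) / (95.47 + 497.14)
    = 30885 / 592.62 ≈ 52.12 °C

T_f ≈ 52.1 °C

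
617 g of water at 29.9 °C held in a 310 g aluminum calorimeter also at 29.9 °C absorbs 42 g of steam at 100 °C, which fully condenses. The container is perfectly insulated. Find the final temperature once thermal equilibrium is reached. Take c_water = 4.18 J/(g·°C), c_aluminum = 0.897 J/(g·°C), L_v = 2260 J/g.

Energy balance with sensible and latent terms:
steam→water at 100 °C releases m L_v = 42×2260 = 94920
  condensed water 100 °C→T: 175.56(T − 100)
  water warms: 617×4.18×(T − 29.9) = 2579.1(T − 29.9)
  cup: 278.07(T − 29.9)
3032.7 T = 94920 + 17556 + 85428 = 197904
T ≈ 65.26 °C, under the boiling point, so the assumption holds.

T_f ≈ 65.3 °C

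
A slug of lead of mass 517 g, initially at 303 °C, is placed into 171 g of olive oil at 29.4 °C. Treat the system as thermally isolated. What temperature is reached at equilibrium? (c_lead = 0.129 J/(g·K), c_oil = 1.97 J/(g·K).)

Net heat exchanged in the isolated system is zero:
517*0.129*(T − 303) + 171*1.97*(T − 29.4) = 0
66.69(T − 303) + 336.87(T − 29.4) = 0
(66.69 + 336.87) T = 66.69*303 + 336.87*29.4
T = 30112/403.56 ≈ 74.62 °C

T_f ≈ 74.6 °C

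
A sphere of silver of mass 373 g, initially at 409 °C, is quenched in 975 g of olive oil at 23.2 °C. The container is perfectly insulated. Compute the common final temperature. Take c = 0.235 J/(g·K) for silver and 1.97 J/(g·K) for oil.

T_f ≈ 40.0 °C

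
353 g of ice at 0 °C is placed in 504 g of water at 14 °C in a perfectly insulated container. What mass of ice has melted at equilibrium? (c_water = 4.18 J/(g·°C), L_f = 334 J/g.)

m_melted ≈ 88.3 g

Water can give up m c ΔT = 504×4.18×14 = 29494 J before reaching 0 °C.
To melt every bit of ice: 353×334 = 117902 J.
Since 29494 < 117902 J, not all the ice melts; equilibrium is at 0 °C.
m_melted×334 = 29494  ⇒  m_melted ≈ 88.31 g.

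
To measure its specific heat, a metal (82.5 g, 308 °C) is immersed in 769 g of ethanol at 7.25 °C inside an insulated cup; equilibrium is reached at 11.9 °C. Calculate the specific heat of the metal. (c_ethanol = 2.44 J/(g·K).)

c ≈ 0.357 J/(g·K)

m_s c (T_s − T_f) = m_ethanol c_ethanol (T_f − T_0):
82.5·c·(308 − 11.9) = 769·2.44·(11.9 − 7.25)
24428 c = 8725.1  ⇒  c ≈ 0.3572 J/(g·K)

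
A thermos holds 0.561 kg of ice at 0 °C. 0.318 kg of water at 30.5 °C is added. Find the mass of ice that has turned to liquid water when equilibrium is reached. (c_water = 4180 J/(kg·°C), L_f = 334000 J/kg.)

m_melted ≈ 0.121 kg

Water can give up m c ΔT = 0.318·4180·30.5 = 40542 J before reaching 0 °C.
To melt every bit of ice: 0.561·334000 = 187374 J.
40542 J < 187374 J, so only part of the ice melts and the system sits at 0 °C.
m_melt = 40542 / L_f = 0.1214 kg.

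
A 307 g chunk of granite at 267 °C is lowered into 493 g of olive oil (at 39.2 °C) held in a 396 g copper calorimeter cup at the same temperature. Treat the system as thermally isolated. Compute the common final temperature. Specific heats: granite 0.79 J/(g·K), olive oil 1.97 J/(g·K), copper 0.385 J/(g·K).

Energy conservation, ΣQ = 0:
307×0.79×(T − 267) + 493×1.97×(T − 39.2) + 396×0.385×(T − 39.2) = 0
(242.53 + 971.21 + 152.46) T = 242.53×267 + 971.21×39.2 + 152.46×39.2
T = 108803 / 1366.2 = 79.6 °C

T_f ≈ 79.6 °C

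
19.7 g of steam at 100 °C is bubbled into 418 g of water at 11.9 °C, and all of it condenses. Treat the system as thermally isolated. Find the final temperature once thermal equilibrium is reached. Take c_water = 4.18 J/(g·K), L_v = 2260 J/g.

Net heat exchanged in the isolated system is zero:
latent heat released on condensation: 19.7×2260 = 44522
  condensate cools 100→T: 19.7×4.18×(T − 100) = 82.35(T − 100)
  water warms: 418×4.18×(T − 11.9) = 1747.2(T − 11.9)
1829.6 T = 44522 + 8234.6 + 20792 = 73549
T ≈ 40.20 °C (< 100 °C, so full condensation is consistent).

T_f ≈ 40.2 °C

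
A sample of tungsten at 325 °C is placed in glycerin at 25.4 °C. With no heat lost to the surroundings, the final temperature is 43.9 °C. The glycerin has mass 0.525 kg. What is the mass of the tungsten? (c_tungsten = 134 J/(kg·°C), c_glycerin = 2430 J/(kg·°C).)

Taking heat into each body as positive, Σ m c ΔT = 0:
m×134×(43.9 − 325) + 0.525×2430×(43.9 − 25.4) = 0
-37667 m = -23601
m = -23601/-37667 ≈ 0.6266 kg

m ≈ 0.627 kg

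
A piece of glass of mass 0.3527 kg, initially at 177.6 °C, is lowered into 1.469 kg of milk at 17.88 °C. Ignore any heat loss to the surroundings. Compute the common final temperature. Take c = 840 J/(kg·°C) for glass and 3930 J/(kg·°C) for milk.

Setting the total heat transfer to zero:
0.3527×840×(T − 177.6) + 1.469×3930×(T − 17.88) = 0
296.27(T − 177.6) + 5773.2(T − 17.88) = 0
6069.4 T = 155841
T = 155841/6069.4 ≈ 25.68 °C

T_f ≈ 25.7 °C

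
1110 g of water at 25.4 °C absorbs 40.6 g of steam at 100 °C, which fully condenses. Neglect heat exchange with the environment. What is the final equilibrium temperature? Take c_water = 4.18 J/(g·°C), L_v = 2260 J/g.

T_f ≈ 47.1 °C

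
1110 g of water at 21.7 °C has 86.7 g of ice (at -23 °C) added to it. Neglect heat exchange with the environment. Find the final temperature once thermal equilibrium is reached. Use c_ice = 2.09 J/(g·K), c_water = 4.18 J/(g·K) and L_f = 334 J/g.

T_f ≈ 13.5 °C

Sum of m c ΔT and latent-heat terms is zero:
ice -23→0 °C: 86.7×2.09×23 = 4167.7; melt ice: 86.7×334 = 28958; meltwater 0→T: 86.7×4.18×T = 362.41 T; water: 4639.8(T − 21.7)
5002.2 T = 100684 − 33125 = 67558
T ≈ 13.51 °C. Since T > 0 °C, the all-ice-melts assumption holds.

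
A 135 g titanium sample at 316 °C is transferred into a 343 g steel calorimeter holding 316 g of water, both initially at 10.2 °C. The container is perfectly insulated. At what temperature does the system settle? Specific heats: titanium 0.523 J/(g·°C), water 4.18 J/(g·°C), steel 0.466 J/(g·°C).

Heat gained plus heat lost sum to zero:
135×0.523×(T − 316) + 316×4.18×(T − 10.2) + 343×0.466×(T − 10.2) = 0
70.61(T − 316) + 1320.9(T − 10.2) + 159.84(T − 10.2) = 0
1551.3 T = 37415
T ≈ 24.12 °C

T_f ≈ 24.1 °C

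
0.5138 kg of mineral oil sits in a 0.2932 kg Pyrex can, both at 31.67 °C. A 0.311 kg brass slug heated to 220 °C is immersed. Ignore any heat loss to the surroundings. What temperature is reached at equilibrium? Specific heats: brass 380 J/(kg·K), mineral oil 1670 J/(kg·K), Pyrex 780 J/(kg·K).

T_f ≈ 50.1 °C

Let T be the final temperature. ΣQ_i = 0:
0.311·380·(T − 220) + 0.5138·1670·(T − 31.67) + 0.2932·780·(T − 31.67) = 0
(118.18 + 858.05 + 228.7) T = 118.18·220 + 858.05·31.67 + 228.7·31.67
T = 60417 / 1204.9 = 50.1 °C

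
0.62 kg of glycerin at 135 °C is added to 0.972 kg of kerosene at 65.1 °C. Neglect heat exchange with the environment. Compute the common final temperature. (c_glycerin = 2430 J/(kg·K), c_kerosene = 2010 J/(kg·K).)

Taking heat into each body as positive, Σ m c ΔT = 0:
0.62·2430·(T − 135) + 0.972·2010·(T − 65.1) = 0
(1506.6 + 1953.7) T = 1506.6·135 + 1953.7·65.1
T = 330578/3460.3 ≈ 95.53 °C

T_f ≈ 95.5 °C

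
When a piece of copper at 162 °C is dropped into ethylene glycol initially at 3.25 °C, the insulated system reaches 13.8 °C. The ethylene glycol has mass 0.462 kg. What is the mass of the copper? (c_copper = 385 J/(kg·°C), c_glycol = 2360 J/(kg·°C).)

m ≈ 0.202 kg

Energy conservation, ΣQ = 0:
m×385×(13.8 − 162) + 0.462×2360×(13.8 − 3.25) = 0
-57057 m = -11503
m = -11503/-57057 ≈ 0.2016 kg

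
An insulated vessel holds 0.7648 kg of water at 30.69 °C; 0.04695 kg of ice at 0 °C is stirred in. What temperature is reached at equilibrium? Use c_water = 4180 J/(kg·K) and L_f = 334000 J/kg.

Heat gained plus heat lost sum to zero:
fusion: m_ice L_f = 0.04695·334000 = 15681; warm the meltwater: 196.25 T; water cools: 0.7648·4180·(T − 30.69) = 3196.9(T − 30.69)
3393.1 T = 98112 − 15681 = 82430
T ≈ 24.29 °C (positive, so assuming full melt was valid).

T_f ≈ 24.3 °C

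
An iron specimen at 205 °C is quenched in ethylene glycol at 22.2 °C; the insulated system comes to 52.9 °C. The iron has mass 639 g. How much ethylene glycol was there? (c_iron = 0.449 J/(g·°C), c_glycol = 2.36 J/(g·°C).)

m ≈ 602 g

Conservation of energy gives ΣQ = 0:
639×0.449×(52.9 − 205) + m×2.36×(52.9 − 22.2) = 0
72.45 m = 43639
m = 43639/72.45 ≈ 602.3 g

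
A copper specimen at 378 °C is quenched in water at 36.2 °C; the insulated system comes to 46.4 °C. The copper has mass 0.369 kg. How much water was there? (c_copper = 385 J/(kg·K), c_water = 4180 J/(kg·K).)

Conservation of energy gives ΣQ = 0:
0.369·385·(46.4 − 378) + m·4180·(46.4 − 36.2) = 0
42636 m = 47109
m = 47109/42636 ≈ 1.105 kg

m ≈ 1.1 kg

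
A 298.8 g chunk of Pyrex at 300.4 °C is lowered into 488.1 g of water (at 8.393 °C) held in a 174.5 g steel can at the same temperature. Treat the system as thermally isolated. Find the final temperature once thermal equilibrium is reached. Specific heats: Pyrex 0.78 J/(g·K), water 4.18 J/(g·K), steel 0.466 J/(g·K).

T_f ≈ 37.3 °C

Heat gained plus heat lost sum to zero:
298.8·0.78·(T − 300.4) + 488.1·4.18·(T − 8.393) + 174.5·0.466·(T − 8.393) = 0
233.06(T − 300.4) + 2040.3(T − 8.393) + 81.32(T − 8.393) = 0
2354.6 T = 87819
T = 87819 / 2354.6 = 37.3 °C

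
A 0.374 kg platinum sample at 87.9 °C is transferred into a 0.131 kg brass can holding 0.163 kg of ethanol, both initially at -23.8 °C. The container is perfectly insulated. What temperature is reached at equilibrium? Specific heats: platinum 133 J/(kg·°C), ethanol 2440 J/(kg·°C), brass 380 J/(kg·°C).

Energy conservation, ΣQ = 0:
0.374·133·(T − 87.9) + 0.163·2440·(T − (-23.8)) + 0.131·380·(T − (-23.8)) = 0
49.74(T − 87.9) + 397.72(T − (-23.8)) + 49.78(T − (-23.8)) = 0
497.24 T = -6278.2
T ≈ -12.63 °C

T_f ≈ -12.6 °C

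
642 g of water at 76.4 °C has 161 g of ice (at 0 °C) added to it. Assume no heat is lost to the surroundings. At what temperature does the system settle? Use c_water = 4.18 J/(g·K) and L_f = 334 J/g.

T_f ≈ 45.1 °C

Taking heat into each body as positive, Σ m c ΔT = 0:
melt ice: 161·334 = 53774; warm the meltwater: 672.98 T; water: 2683.6(T − 76.4)
3356.5 T = 205024 − 53774 = 151250
T ≈ 45.06 °C. Since T > 0 °C, the all-ice-melts assumption holds.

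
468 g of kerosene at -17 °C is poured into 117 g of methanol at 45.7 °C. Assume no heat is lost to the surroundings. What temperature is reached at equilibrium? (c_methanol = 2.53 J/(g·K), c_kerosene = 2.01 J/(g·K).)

T_f ≈ -2.0 °C

Heat gained plus heat lost sum to zero:
117×2.53×(T − 45.7) + 468×2.01×(T − (-17)) = 0
296.01(T − 45.7) + 940.68(T − (-17)) = 0
1236.7 T = -2463.9
T = -2463.9/1236.7 ≈ -1.99 °C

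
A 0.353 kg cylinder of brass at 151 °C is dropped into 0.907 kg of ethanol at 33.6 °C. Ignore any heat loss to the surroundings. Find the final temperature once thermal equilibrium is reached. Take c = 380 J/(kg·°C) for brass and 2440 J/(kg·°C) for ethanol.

T_f ≈ 40.3 °C

Net heat exchanged in the isolated system is zero:
0.353*380*(T − 151) + 0.907*2440*(T − 33.6) = 0
2347.2 T = 94615
T ≈ 40.31 °C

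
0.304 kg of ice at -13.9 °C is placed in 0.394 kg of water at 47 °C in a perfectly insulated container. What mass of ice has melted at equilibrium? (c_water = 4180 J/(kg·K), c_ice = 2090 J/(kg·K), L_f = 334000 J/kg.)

m_melted ≈ 0.205 kg

Cooling the water to 0 °C releases 0.394×4180×47 = 77405 J.
Warming the ice to 0 °C takes 0.304×2090×13.9 = 8831.5 J, leaving 68574 J for melting.
To melt every bit of ice: 0.304×334000 = 101536 J.
68574 J < 101536 J, so only part of the ice melts and the system sits at 0 °C.
m_melt = 68574 / L_f = 0.2053 kg.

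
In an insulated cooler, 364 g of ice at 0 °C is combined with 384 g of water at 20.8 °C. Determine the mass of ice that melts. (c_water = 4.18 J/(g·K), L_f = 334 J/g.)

m_melted ≈ 100 g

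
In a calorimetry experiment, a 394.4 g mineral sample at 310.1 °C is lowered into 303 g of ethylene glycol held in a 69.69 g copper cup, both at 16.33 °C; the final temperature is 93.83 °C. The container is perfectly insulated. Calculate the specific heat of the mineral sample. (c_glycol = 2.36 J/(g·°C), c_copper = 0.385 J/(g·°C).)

c ≈ 0.674 J/(g·°C)

Setting the total heat transfer to zero:
394.4×c×(93.83 − 310.1) + 303×2.36×(93.83 − 16.33) + 69.69×0.385×(93.83 − 16.33) = 0
-85297 c = -57498
c = -57498/-85297 ≈ 0.6741 J/(g·°C)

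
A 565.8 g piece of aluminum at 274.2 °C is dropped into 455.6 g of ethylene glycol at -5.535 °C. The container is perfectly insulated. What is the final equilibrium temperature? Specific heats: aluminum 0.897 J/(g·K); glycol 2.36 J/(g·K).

Energy conservation, ΣQ = 0:
565.8·0.897·(T − 274.2) + 455.6·2.36·(T − (-5.535)) = 0
507.52(T − 274.2) + 1075.2(T − (-5.535)) = 0
(507.52 + 1075.2) T = 507.52·274.2 + 1075.2·(-5.535)
T ≈ 84.17 °C

T_f ≈ 84.2 °C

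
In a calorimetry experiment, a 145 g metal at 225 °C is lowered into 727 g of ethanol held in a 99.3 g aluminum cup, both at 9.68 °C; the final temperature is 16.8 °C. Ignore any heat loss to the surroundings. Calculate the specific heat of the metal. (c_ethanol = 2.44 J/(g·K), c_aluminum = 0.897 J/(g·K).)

c ≈ 0.439 J/(g·K)

Heat gained plus heat lost sum to zero:
145·c·(16.8 − 225) + 727·2.44·(16.8 − 9.68) + 99.3·0.897·(16.8 − 9.68) = 0
-30189 c = -13264
c = -13264/-30189 ≈ 0.4394 J/(g·K)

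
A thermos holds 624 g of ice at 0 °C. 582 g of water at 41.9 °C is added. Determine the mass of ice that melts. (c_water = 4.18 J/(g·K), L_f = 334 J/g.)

Heat available from the water dropping to 0 °C: 582×4.18×41.9 = 101933 J.
Melting all 624 g of ice would need 624×334 = 208416 J.
Since 101933 < 208416 J, not all the ice melts; equilibrium is at 0 °C.
m_melted×334 = 101933  ⇒  m_melted ≈ 305.2 g.

m_melted ≈ 305 g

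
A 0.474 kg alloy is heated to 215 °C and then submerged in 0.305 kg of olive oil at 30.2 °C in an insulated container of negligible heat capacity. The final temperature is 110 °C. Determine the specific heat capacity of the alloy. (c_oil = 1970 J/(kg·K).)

c ≈ 963 J/(kg·K)

Heat gained plus heat lost sum to zero:
0.474·c·(110 − 215) + 0.305·1970·(110 − 30.2) = 0
-49.77 c = -47948
c = -47948/-49.77 ≈ 963.4 J/(kg·K)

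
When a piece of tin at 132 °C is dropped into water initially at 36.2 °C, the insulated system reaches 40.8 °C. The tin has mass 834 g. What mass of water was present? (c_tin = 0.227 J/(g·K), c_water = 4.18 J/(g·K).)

m ≈ 898 g

Net heat exchanged in the isolated system is zero:
834×0.227×(40.8 − 132) + m×4.18×(40.8 − 36.2) = 0
19.23 m = 17266
m = 17266/19.23 ≈ 898 g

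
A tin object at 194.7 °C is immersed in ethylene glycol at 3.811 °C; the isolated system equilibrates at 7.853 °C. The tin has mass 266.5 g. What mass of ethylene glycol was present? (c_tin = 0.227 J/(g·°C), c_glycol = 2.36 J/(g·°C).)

|Q_tin| = |Q_glycol|:
266.5·0.227·(194.7 − 7.853) = m·2.36·(7.853 − 3.811)
9.539 m = 11303  ⇒  m ≈ 1185 g

m ≈ 1180 g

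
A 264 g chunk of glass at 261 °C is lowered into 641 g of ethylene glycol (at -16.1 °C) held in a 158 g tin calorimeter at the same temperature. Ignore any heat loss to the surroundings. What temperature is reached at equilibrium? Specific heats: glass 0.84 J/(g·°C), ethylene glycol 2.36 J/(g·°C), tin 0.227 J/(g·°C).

T_f ≈ 18.6 °C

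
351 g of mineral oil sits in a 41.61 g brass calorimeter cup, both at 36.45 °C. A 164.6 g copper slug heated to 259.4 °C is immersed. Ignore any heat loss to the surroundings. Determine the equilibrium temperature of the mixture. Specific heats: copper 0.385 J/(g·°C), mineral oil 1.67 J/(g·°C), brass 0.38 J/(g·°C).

T_f ≈ 57.7 °C

Setting the total heat transfer to zero:
164.6·0.385·(T − 259.4) + 351·1.67·(T − 36.45) + 41.61·0.38·(T − 36.45) = 0
63.37(T − 259.4) + 586.17(T − 36.45) + 15.81(T − 36.45) = 0
665.35 T = 38381
T ≈ 57.68 °C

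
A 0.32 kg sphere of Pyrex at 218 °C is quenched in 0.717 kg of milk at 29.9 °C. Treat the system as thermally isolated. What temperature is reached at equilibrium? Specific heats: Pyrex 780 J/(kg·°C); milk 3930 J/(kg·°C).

T_f ≈ 45.2 °C

|Q_Pyrex| = |Q_milk|:
0.32*780*(218 − T) = 0.717*3930*(T − 29.9)
249.6(218 − T) = 2817.8(T − 29.9)
3067.4 T = 138665  ⇒  T ≈ 45.21 °C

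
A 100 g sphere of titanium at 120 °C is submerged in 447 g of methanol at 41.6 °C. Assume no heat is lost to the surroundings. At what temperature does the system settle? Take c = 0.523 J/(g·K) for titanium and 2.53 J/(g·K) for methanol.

T_f ≈ 45.1 °C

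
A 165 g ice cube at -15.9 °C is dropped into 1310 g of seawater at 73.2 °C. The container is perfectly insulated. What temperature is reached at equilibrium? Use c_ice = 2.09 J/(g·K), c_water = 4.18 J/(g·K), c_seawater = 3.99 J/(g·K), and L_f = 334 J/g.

Energy conservation, ΣQ = 0:
warm ice to 0 °C: 165·2.09·(0 − (-15.9)) = 5483.1
  melt ice: 165·334 = 55110
  warm the meltwater: 689.7 T
  seawater cools: 1310·3.99·(T − 73.2) = 5226.9(T − 73.2)
5916.6 T = 382609 − 60593 = 322016
T ≈ 54.43 °C — above 0 °C, consistent with complete melting.

T_f ≈ 54.4 °C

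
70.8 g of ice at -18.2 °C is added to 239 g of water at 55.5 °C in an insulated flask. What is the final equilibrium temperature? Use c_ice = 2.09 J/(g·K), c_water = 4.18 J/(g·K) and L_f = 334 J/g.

T_f ≈ 22.5 °C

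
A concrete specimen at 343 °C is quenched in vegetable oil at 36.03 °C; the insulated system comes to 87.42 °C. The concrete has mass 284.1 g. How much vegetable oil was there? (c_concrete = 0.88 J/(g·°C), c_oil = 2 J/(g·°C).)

Net heat exchanged in the isolated system is zero:
284.1·0.88·(87.42 − 343) + m·2·(87.42 − 36.03) = 0
102.78 m = 63897
m = 63897/102.78 ≈ 621.7 g

m ≈ 622 g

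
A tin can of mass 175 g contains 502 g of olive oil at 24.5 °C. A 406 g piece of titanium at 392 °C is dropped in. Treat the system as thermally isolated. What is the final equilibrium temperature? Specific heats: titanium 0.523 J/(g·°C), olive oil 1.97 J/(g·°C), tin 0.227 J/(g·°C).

Net heat exchanged in the isolated system is zero:
406·0.523·(T − 392) + 502·1.97·(T − 24.5) + 175·0.227·(T − 24.5) = 0
(212.34 + 988.94 + 39.73) T = 212.34·392 + 988.94·24.5 + 39.73·24.5
T = 108439 / 1241 = 87.4 °C

T_f ≈ 87.4 °C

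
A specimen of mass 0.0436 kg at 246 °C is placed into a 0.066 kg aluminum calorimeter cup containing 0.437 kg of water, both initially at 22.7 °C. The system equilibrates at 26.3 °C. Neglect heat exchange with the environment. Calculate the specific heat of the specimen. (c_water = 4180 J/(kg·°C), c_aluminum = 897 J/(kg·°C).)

c ≈ 709 J/(kg·°C)

Energy conservation, ΣQ = 0:
0.0436×c×(26.3 − 246) + 0.437×4180×(26.3 − 22.7) + 0.066×897×(26.3 − 22.7) = 0
-9.579 c = -6789.1
c = -6789.1/-9.579 ≈ 708.8 J/(kg·°C)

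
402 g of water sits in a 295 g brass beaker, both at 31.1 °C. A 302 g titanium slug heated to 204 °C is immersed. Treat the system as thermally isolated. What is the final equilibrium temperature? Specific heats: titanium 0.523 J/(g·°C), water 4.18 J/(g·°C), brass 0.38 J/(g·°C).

T_f ≈ 45.1 °C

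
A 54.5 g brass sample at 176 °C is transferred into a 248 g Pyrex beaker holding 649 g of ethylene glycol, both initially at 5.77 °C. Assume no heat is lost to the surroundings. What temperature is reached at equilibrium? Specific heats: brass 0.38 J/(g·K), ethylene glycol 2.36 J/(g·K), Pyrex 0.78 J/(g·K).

Setting the total heat transfer to zero:
54.5×0.38×(T − 176) + 649×2.36×(T − 5.77) + 248×0.78×(T − 5.77) = 0
20.71(T − 176) + 1531.6(T − 5.77) + 193.44(T − 5.77) = 0
1745.8 T = 13599
T = 13599 / 1745.8 = 7.79 °C

T_f ≈ 7.8 °C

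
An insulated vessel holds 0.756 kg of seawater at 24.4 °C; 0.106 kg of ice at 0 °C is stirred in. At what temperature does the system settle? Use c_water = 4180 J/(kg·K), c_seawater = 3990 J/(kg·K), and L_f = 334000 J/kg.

T_f ≈ 11.0 °C

Energy balance with sensible and latent terms:
melt ice: 0.106×334000 = 35404
  meltwater 0→T: 0.106×4180×T = 443.08 T
  seawater cools: 0.756×3990×(T − 24.4) = 3016.4(T − 24.4)
3459.5 T = 73601 − 35404 = 38197
T ≈ 11.04 °C (positive, so assuming full melt was valid).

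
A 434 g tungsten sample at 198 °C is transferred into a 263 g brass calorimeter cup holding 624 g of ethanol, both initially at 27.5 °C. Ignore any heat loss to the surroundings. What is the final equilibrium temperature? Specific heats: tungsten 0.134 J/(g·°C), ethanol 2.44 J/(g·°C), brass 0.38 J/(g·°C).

With ΣQ=0 the equilibrium temperature is the m·c-weighted mean:
T_f = (58.16×198 + 1522.6×27.5 + 99.94×27.5) / (58.16 + 1522.6 + 99.94)
    = 56134 / 1680.7 ≈ 33.40 °C

T_f ≈ 33.4 °C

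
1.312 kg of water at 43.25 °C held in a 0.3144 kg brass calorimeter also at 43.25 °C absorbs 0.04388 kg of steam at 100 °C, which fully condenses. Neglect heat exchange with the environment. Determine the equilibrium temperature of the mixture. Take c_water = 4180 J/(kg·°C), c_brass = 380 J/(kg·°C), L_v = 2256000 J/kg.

T_f ≈ 62.2 °C

Taking heat into each body as positive, Σ m c ΔT = 0:
condense steam: −0.04388·2256000 = −98993
  condensed water 100 °C→T: 183.42(T − 100)
  water warms: 1.312·4180·(T − 43.25) = 5484.2(T − 43.25)
  cup: 119.47(T − 43.25)
5787.1 T = 98993 + 18342 + 242357 = 359692
T ≈ 62.15 °C — below 100 °C, confirming all the steam condensed.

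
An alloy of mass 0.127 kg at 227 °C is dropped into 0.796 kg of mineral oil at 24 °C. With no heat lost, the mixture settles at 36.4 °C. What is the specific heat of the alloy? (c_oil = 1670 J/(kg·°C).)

c ≈ 681 J/(kg·°C)

Energy conservation, ΣQ = 0:
0.127×c×(36.4 − 227) + 0.796×1670×(36.4 − 24) = 0
-24.21 c = -16484
c = -16484/-24.21 ≈ 681 J/(kg·°C)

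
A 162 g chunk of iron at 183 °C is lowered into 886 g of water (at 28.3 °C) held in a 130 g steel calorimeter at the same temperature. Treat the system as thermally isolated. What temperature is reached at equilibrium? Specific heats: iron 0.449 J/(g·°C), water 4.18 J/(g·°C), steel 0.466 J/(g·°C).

T_f ≈ 31.2 °C

T_f = Σ m_i c_i T_i / Σ m_i c_i:
T_f = (72.74·183 + 3703.5·28.3 + 60.58·28.3) / (72.74 + 3703.5 + 60.58)
    = 119834 / 3836.8 ≈ 31.23 °C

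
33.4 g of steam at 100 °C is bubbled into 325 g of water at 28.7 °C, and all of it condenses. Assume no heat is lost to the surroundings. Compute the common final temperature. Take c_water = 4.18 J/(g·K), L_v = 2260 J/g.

T_f ≈ 85.7 °C

Taking heat into each body as positive, Σ m c ΔT = 0:
condense steam: −33.4·2260 = −75484
  condensate cools 100→T: 33.4·4.18·(T − 100) = 139.61(T − 100)
  water warms: 325·4.18·(T − 28.7) = 1358.5(T − 28.7)
1498.1 T = 75484 + 13961 + 38989 = 128434
T ≈ 85.73 °C — below 100 °C, confirming all the steam condensed.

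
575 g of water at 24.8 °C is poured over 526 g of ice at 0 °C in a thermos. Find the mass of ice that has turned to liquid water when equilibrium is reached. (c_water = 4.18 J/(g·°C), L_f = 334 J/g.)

m_melted ≈ 178 g

Heat available from the water dropping to 0 °C: 575×4.18×24.8 = 59607 J.
To melt every bit of ice: 526×334 = 175684 J.
Since 59607 < 175684 J, not all the ice melts; equilibrium is at 0 °C.
Mass melted = 59607/334 ≈ 178.5 g.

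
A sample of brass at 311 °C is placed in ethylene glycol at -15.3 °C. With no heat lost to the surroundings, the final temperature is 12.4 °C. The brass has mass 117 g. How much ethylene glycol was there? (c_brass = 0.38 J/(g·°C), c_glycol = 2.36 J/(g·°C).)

m ≈ 203 g

|Q_brass| = |Q_glycol|:
117×0.38×(311 − 12.4) = m×2.36×(12.4 − (-15.3))
65.37 m = 13276  ⇒  m ≈ 203.1 g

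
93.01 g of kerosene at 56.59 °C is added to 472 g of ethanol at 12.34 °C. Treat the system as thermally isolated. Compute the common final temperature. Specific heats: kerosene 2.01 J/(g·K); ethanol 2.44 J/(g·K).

T_f ≈ 18.5 °C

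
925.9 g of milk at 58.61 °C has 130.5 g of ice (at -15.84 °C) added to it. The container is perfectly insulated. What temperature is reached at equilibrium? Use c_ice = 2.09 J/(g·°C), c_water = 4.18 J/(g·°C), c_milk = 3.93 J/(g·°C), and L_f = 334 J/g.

T_f ≈ 39.5 °C

Energy balance with sensible and latent terms:
ice -15.84→0 °C: 130.5×2.09×15.84 = 4320.3; latent heat to melt: 130.5×334 = 43587; warm the meltwater: 545.49 T; milk: 3638.8(T − 58.61)
4184.3 T = 213269 − 47907 = 165362
T ≈ 39.52 °C — above 0 °C, consistent with complete melting.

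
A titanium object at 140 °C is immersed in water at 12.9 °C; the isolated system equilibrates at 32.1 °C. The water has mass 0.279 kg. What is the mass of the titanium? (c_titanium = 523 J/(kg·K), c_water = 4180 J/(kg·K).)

m ≈ 0.397 kg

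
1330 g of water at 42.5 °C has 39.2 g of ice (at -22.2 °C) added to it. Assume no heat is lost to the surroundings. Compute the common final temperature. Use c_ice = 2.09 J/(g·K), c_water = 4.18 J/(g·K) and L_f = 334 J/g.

Taking heat into each body as positive, Σ m c ΔT = 0:
warm ice to 0 °C: 39.2×2.09×(0 − (-22.2)) = 1818.8; latent heat to melt: 39.2×334 = 13093; warm the meltwater: 163.86 T; water: 5559.4(T − 42.5)
5723.3 T = 236274 − 14912 = 221363
T ≈ 38.68 °C — above 0 °C, consistent with complete melting.

T_f ≈ 38.7 °C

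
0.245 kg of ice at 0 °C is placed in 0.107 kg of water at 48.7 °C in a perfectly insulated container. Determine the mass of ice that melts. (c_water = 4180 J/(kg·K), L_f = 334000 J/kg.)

m_melted ≈ 0.0652 kg

Heat available from the water dropping to 0 °C: 0.107×4180×48.7 = 21782 J.
Fully melting the ice requires m_ice L_f = 0.245×334000 = 81830 J.
That's not enough to melt it all — equilibrium is at 0 °C with ice remaining.
m_melt = 21782 / L_f = 0.06521 kg.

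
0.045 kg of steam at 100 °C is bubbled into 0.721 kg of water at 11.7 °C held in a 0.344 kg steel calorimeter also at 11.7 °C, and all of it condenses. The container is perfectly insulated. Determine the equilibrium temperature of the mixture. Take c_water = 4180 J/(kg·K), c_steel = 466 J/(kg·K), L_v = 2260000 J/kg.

Net heat exchanged in the isolated system is zero:
latent heat released on condensation: 0.045·2260000 = 101700; condensed water 100 °C→T: 188.1(T − 100); water warms: 0.721·4180·(T − 11.7) = 3013.8(T − 11.7); cup: 160.3(T − 11.7)
3362.2 T = 101700 + 18810 + 37137 = 157647
T ≈ 46.89 °C — below 100 °C, confirming all the steam condensed.

T_f ≈ 46.9 °C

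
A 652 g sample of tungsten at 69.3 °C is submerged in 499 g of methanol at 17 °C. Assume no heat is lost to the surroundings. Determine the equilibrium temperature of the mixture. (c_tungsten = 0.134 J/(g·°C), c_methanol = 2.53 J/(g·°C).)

T_f ≈ 20.4 °C

T_f is the heat-capacity-weighted average of the initial temperatures:
T_f = (87.37·69.3 + 1262.5·17) / (87.37 + 1262.5)
    = 27517 / 1349.8 ≈ 20.39 °C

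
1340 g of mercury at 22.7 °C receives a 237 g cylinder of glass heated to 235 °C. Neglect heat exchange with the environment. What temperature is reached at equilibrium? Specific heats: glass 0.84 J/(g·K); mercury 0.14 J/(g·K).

|Q_glass| = |Q_mercury|:
237·0.84·(235 − T) = 1340·0.14·(T − 22.7)
199.08(235 − T) = 187.6(T − 22.7)
386.68 T = 51042  ⇒  T ≈ 132.00 °C

T_f ≈ 132.0 °C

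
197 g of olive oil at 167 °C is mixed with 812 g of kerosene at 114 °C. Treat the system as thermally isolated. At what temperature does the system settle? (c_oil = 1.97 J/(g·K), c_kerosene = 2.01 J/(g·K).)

T_f ≈ 124.2 °C

Heat lost by the oil equals heat gained by the kerosene:
197×1.97×(167 − T) = 812×2.01×(T − 114)
388.09(167 − T) = 1632.1(T − 114)
2020.2 T = 250873  ⇒  T ≈ 124.18 °C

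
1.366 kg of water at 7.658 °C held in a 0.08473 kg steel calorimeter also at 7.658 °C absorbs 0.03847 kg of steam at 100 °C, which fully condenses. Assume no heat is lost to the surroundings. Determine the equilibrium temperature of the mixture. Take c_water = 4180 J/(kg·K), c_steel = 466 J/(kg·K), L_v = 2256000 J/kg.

T_f ≈ 24.9 °C

Heat gained plus heat lost sum to zero:
condense steam: −0.03847×2256000 = −86788; condensate cools 100→T: 0.03847×4180×(T − 100) = 160.8(T − 100); water warms: 1.366×4180×(T − 7.658) = 5709.9(T − 7.658); cup: 39.48(T − 7.658)
5910.2 T = 86788 + 16080 + 44029 = 146897
T ≈ 24.86 °C (< 100 °C, so full condensation is consistent).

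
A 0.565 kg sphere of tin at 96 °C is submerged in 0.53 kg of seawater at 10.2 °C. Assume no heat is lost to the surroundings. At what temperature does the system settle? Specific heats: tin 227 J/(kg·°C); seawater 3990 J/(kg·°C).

T_f ≈ 15.1 °C

With ΣQ=0 the equilibrium temperature is the m·c-weighted mean:
T_f = (128.25·96 + 2114.7·10.2) / (128.25 + 2114.7)
    = 33882 / 2243 ≈ 15.11 °C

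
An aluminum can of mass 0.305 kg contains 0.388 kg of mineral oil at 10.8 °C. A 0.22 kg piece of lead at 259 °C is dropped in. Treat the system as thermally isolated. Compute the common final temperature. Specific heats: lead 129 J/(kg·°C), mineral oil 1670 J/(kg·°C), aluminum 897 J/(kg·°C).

T_f ≈ 18.2 °C

Let T be the final temperature. ΣQ_i = 0:
0.22*129*(T − 259) + 0.388*1670*(T − 10.8) + 0.305*897*(T − 10.8) = 0
28.38(T − 259) + 647.96(T − 10.8) + 273.58(T − 10.8) = 0
(28.38 + 647.96 + 273.58) T = 28.38*259 + 647.96*10.8 + 273.58*10.8
T = 17303 / 949.93 = 18.2 °C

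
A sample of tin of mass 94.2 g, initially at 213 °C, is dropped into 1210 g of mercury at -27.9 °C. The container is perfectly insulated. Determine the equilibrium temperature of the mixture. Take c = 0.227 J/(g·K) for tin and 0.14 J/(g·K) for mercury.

Heat gained plus heat lost sum to zero:
94.2*0.227*(T − 213) + 1210*0.14*(T − (-27.9)) = 0
(21.38 + 169.4) T = 21.38*213 + 169.4*(-27.9)
T = -171.6 / 190.78 = -0.899 °C

T_f ≈ -0.9 °C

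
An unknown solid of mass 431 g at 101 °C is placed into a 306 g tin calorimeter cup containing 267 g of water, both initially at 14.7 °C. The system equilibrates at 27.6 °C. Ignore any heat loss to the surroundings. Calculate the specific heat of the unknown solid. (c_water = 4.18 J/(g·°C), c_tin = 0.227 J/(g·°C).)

Heat gained plus heat lost sum to zero:
431·c·(27.6 − 101) + 267·4.18·(27.6 − 14.7) + 306·0.227·(27.6 − 14.7) = 0
-31635 c = -15293
c = -15293/-31635 ≈ 0.4834 J/(g·°C)

c ≈ 0.483 J/(g·°C)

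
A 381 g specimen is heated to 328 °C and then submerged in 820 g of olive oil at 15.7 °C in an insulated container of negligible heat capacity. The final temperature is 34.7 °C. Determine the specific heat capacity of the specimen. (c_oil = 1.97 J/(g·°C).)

Heat gained plus heat lost sum to zero:
381×c×(34.7 − 328) + 820×1.97×(34.7 − 15.7) = 0
-111747 c = -30693
c = -30693/-111747 ≈ 0.2747 J/(g·°C)

c ≈ 0.275 J/(g·°C)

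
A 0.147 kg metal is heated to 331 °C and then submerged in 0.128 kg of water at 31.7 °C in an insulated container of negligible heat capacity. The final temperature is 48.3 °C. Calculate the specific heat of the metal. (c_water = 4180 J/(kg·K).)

m_s c (T_s − T_f) = m_water c_water (T_f − T_0):
0.147×c×(331 − 48.3) = 0.128×4180×(48.3 − 31.7)
41.56 c = 8881.7  ⇒  c ≈ 213.7 J/(kg·K)

c ≈ 214 J/(kg·K)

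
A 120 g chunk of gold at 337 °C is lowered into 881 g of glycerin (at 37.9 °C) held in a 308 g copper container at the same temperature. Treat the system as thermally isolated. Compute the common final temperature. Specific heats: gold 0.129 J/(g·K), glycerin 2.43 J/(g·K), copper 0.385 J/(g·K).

Setting the total heat transfer to zero:
120*0.129*(T − 337) + 881*2.43*(T − 37.9) + 308*0.385*(T − 37.9) = 0
2274.9 T = 90848
T ≈ 39.94 °C

T_f ≈ 39.9 °C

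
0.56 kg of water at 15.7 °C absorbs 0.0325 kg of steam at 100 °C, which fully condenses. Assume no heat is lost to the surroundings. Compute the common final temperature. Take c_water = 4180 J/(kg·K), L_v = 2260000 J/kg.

Taking heat into each body as positive, Σ m c ΔT = 0:
latent heat released on condensation: 0.0325×2260000 = 73450
  condensate cools 100→T: 0.0325×4180×(T − 100) = 135.85(T − 100)
  original water: 2340.8(T − 15.7)
2476.7 T = 73450 + 13585 + 36751 = 123786
T ≈ 49.98 °C (< 100 °C, so full condensation is consistent).

T_f ≈ 50.0 °C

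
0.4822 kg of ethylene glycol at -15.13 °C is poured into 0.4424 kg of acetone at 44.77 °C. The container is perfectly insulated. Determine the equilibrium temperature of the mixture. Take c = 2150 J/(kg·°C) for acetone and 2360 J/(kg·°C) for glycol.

T_f ≈ 12.1 °C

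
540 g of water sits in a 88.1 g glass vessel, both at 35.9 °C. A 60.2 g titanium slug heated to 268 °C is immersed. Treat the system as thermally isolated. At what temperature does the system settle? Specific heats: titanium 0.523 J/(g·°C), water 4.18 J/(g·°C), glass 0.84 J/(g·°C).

T_f ≈ 39.0 °C

With ΣQ=0 the equilibrium temperature is the m·c-weighted mean:
T_f = (31.48×268 + 2257.2×35.9 + 74×35.9) / (31.48 + 2257.2 + 74)
    = 92128 / 2362.7 ≈ 38.99 °C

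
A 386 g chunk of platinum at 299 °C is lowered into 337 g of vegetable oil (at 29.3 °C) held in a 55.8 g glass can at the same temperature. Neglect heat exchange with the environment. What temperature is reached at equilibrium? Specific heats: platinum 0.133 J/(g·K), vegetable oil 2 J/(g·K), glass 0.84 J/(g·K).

Net heat exchanged in the isolated system is zero:
386·0.133·(T − 299) + 337·2·(T − 29.3) + 55.8·0.84·(T − 29.3) = 0
(51.34 + 674 + 46.87) T = 51.34·299 + 674·29.3 + 46.87·29.3
T ≈ 47.23 °C

T_f ≈ 47.2 °C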